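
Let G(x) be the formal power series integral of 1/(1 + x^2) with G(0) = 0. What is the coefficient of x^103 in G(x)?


1/(1 + x^2) = sum_{j>=0} (-1)^j x^(2j). Integrating termwise with G(0) = 0:
G(x) = sum_{j>=0} (-1)^j x^(2j+1) / (2j+1) = arctan(x).
Only odd powers are nonzero. For x^103 write 103 = 2*51 + 1, giving
(-1)^51 / 103 = -1/103 = -1/103.

-1/103


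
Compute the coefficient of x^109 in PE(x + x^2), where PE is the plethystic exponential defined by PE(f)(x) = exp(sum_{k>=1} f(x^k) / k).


With f(x) = x + x^2, the exponent is sum_{k>=1} (x^k + x^(2k)) / k = -ln(1 - x) - ln(1 - x^2). Exponentiating:
PE(x + x^2) = 1 / ((1 - x)(1 - x^2)).
This is the generating function for partitions of n into parts of size 1 or 2. The number of 2's can be any j in 0..54, and the rest are 1's, so
[x^109] = floor(109/2) + 1 = 55.

55


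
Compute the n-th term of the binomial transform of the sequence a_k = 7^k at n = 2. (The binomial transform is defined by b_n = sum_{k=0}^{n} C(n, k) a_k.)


With a_k = 7^k, b_n = sum_{k=0}^{n} C(n, k) 7^k = (1 + 7)^n by the binomial theorem.
For n = 2: (1 + 7)^2 = 8^2 = 64.

64


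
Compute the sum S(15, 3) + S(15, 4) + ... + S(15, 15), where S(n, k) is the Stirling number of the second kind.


By definition, S(n, k) counts partitions of an n-set into exactly k nonempty blocks.
Computing row n = 15 for k = 3..15:
S(15, k): 2375101, 42355950, 210766920, 420693273, 408741333, 216627840, 67128490, 12662650, 1479478, 106470, 4550, 105, 1
Sum = 1382942161.

1382942161


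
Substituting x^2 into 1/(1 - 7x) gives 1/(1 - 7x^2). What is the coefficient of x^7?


Since 1/(1 - 7x^2) only has even powers of x,
the coefficient of x^7 (odd) is 0.

0


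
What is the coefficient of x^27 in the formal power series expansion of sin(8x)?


The Maclaurin series is sin(t) = sum_{k>=0} (-1)^k t^(2k+1) / (2k+1)!, so substituting t = 8x, only odd powers of x are nonzero, with coefficient of x^(2k+1) equal to (-1)^k 8^(2k+1) / (2k+1)!.
Write 27 = 2*13 + 1, giving the coefficient (-1)^13 * 8^27 / 27! = -2417851639229258349412352/10888869450418352160768000000 = -288230376151711744/1298054391195577640625.

-288230376151711744/1298054391195577640625


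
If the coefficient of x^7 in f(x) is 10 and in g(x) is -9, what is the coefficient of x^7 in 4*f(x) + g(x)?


Scalar multiplication scales coefficients: 4 * 10 = 40.
Then add the g coefficient: 40 + -9
= 31

31


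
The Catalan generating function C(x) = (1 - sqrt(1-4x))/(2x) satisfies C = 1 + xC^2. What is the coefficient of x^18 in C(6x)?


Substituting x -> 6x scales the n-th coefficient by 6^n, so [x^18] C(6x) = 6^18 * C_18.
C_18 = C(2*18, 18)/(19) = 9075135300/19 = 477638700.
So 6^18 * 477638700 = 101559956668416 * 477638700 = 48508965675158549299200.

48508965675158549299200


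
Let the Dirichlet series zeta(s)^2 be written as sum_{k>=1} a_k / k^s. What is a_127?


The Dirichlet convolution of the constant function 1 with itself gives (1 * 1)(k) = sum_{d | k} 1 = d(k), the number of positive divisors of k.
Since zeta(s) = sum_{k>=1} 1/k^s, we have zeta(s)^2 = sum_{k>=1} d(k)/k^s, so a_k = d(k).
For k = 127: the divisors are 1, 127.
Count = 2.

2


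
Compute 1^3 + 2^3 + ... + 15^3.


This power sum has a closed form given by Faulhaber's formula
sum_{k=1}^{m} k^p = (1 / (p + 1)) * sum_{j=0}^{p} C(p + 1, j) B_j m^(p + 1 - j),
but for small m direct computation is fastest:
1 + 8 + 27 + 64 + 125 + 216 + 343 + 512 + 729 + 1000 + 1331 + 1728 + 2197 + 2744 + 3375 = 14400.

14400


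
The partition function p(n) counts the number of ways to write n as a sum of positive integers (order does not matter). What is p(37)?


Using the generating function prod_{k>=1} 1/(1-x^k), we compute p(37).
By dynamic programming over parts 1 through 37:
p(37) = 21637

21637


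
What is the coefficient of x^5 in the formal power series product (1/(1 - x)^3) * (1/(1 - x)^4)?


Combine the factors: (1/(1 - x)^3) * (1/(1 - x)^4) = 1/(1 - x)^7.
Then use 1/(1 - x)^r = sum_{k>=0} C(k + r - 1, r - 1) x^k with r = 7 and k = 5:
C(11, 6) = 462.

462


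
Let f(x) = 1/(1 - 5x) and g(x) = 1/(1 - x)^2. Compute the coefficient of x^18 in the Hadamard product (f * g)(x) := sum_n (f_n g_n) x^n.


f has coefficients f_k = 5^k. For g = 1/(1 - x)^2 the coefficient is g_k = C(k + 1, 1) = k + 1. The Hadamard coefficient is (f * g)_k = 5^k * (k + 1).
For k = 18: 5^18 * 19 = 3814697265625 * 19 = 72479248046875.

72479248046875


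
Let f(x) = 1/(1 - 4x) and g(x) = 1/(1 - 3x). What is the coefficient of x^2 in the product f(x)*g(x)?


The coefficient of x^n in f*g is the Cauchy product: sum_{k=0}^{n} a^k * b^(n-k).
With a=4, b=3, n=2:
sum_{k=0}^{2} 4^k * 3^(2-k)
= 37

37


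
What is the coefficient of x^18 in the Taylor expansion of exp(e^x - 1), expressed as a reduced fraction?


exp(e^x - 1) = sum_{k>=0} Bell_k x^k / k!, where Bell_k is the k-th Bell number.
So the coefficient of x^18 is Bell_18 / 18!.
Computing: Bell_18 = 682076806159 and 18! = 6402373705728000, giving
682076806159/6402373705728000 = 97439543737/914624815104000.

97439543737/914624815104000


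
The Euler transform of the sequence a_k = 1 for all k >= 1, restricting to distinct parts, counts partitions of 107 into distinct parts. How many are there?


Partitions of 107 into distinct parts can be computed via generating function.
Product (1+x)(1+x^2)(1+x^3)...
The coefficient of x^107 = 789640

789640


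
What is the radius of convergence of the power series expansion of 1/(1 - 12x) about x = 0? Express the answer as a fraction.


Expanding 1/(1 - 12x) = sum_{k>=0} 12^k x^k, the series converges when |12x| < 1, i.e., |x| < 1/12.
So the radius of convergence is 1/12 = 1/12.

1/12


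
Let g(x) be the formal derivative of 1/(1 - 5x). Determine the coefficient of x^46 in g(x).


Differentiate termwise: d/dx sum_{k>=0} 5^k x^k = sum_{k>=1} k 5^k x^(k-1) = sum_{j>=0} (j+1) 5^(j+1) x^j.
Equivalently, d/dx [1/(1 - 5x)] = 5/(1 - 5x)^2.
For j = 46: 47 * 5^47 = 47 * 710542735760100185871124267578125 = 33395508580724708735942840576171875.

33395508580724708735942840576171875


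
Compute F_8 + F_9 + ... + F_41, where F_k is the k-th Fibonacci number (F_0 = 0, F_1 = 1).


Use the identity sum_{k=0}^{N} F_k = F_{N+2} - 1 (which follows from F_{k+2} - F_{k+1} = F_k). Then
sum_{k=8}^{41} F_k = (F_{43} - 1) - (F_{9} - 1) = F_{43} - F_{9}.
Computing: F_{43} = 433494437, F_{9} = 34, so
Sum = 433494437 - 34 = 433494403.

433494403


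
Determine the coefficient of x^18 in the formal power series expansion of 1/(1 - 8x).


The geometric series identity gives 1/(1 - c x) = sum_{k>=0} c^k x^k, so the coefficient of x^k is c^k.
Here c = 8 and k = 18.
Computing: 8^18 = 18014398509481984

18014398509481984


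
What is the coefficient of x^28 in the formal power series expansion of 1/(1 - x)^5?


The negative binomial / multiset identity is
1/(1 - x)^r = sum_{k>=0} C(k + r - 1, r - 1) x^k.
Here r = 5 and k = 28, so the coefficient is
C(28 + 4, 4) = C(32, 4)
= 35960

35960


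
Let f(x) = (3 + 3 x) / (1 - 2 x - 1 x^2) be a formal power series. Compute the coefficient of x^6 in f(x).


Write f(x) = sum_{k>=0} a_k x^k. Multiplying both sides by 1 - 2 x - 1 x^2 gives
(1 - 2 x - 1 x^2) sum_{k>=0} a_k x^k = 3 + 3 x.
Matching coefficients:
 x^0: a_0 = 3
 x^1: a_1 - 2 a_0 = 3  =>  a_1 = 2*3 + 3 = 9
 x^k (k >= 2): a_k = 2 a_{k-1} + 1 a_{k-2}.
Iterating: a_2 = 21, a_3 = 51, a_4 = 123, a_5 = 297, a_6 = 717.
So the coefficient of x^6 is 717.

717


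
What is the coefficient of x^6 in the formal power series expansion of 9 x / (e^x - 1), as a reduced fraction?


The exponential generating function for Bernoulli numbers is
x / (e^x - 1) = sum_{k>=0} B_k x^k / k!.
So the coefficient of x^6 in 9 x / (e^x - 1) is 9 B_6 / 6!.
Computing: B_6 = 1/42, 6! = 720, giving
9 * 1/42 / 720 = 1/3360.

1/3360


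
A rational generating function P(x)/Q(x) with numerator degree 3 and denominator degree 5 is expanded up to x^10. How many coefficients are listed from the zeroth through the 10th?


Expanding up to x^10 gives the coefficients for x^0, x^1, ..., x^10.
That is 10 + 1 = 11 coefficients in total.

11


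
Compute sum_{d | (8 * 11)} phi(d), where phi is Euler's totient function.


First, 8 * 11 = 88. One classical identity is sum_{d | n} phi(d) = n (each k in [1, n] has a unique gcd with n, and among the k's with gcd(k, n) = n/d there are phi(d) of them). So the sum equals 88. We also verify directly:
Divisors of 88: 1, 2, 4, 8, 11, 22, 44, 88.
phi values: 1, 1, 2, 4, 10, 10, 20, 40.
Sum = 88.

88


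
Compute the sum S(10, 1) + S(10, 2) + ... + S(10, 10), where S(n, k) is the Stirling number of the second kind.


By definition, S(n, k) counts partitions of an n-set into exactly k nonempty blocks.
Computing row n = 10 for k = 1..10:
S(10, k): 1, 511, 9330, 34105, 42525, 22827, 5880, 750, 45, 1
Sum = 115975. (This equals Bell_10 since the sum runs over all k.)

115975


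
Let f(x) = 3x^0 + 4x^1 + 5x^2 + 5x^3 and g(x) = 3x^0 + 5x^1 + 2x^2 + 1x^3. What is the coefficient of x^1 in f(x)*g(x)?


Cauchy product at x^1:
3*5 + 4*3
= 27

27


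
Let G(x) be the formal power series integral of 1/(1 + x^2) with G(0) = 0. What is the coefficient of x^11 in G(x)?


1/(1 + x^2) = sum_{j>=0} (-1)^j x^(2j). Integrating termwise with G(0) = 0:
G(x) = sum_{j>=0} (-1)^j x^(2j+1) / (2j+1) = arctan(x).
Only odd powers are nonzero. For x^11 write 11 = 2*5 + 1, giving
(-1)^5 / 11 = -1/11 = -1/11.

-1/11


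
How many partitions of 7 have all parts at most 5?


Using the generating function (1-x)^(-1)(1-x^2)^(-1)...(1-x^5)^(-1),
the coefficient of x^7 counts these restricted partitions.
Result = 13

13


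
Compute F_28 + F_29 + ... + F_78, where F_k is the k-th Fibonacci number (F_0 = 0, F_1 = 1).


Use the identity sum_{k=0}^{N} F_k = F_{N+2} - 1 (which follows from F_{k+2} - F_{k+1} = F_k). Then
sum_{k=28}^{78} F_k = (F_{80} - 1) - (F_{29} - 1) = F_{80} - F_{29}.
Computing: F_{80} = 23416728348467685, F_{29} = 514229, so
Sum = 23416728348467685 - 514229 = 23416728347953456.

23416728347953456


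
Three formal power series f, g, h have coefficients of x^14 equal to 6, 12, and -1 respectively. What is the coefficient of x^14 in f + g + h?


Series addition is componentwise:
6 + 12 + -1
= 17

17


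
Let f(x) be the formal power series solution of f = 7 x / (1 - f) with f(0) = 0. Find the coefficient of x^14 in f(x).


Apply Lagrange inversion: f = 7 x * phi(f) with phi(t) = 1/(1 - t), so
[x^n] f = 7^n * (1/n) [t^(n-1)] phi(t)^n = 7^n * (1/n) [t^(n-1)] (1 - t)^(-n) = 7^n * (1/n) C(2n - 2, n - 1) = 7^n * C_{n-1}.
For n = 14: C_13 = C(26, 13) / 14 = 10400600/14 = 742900.
With the 7^14 = 678223072849 factor, the coefficient is 678223072849 * 742900 = 503851920819522100.

503851920819522100


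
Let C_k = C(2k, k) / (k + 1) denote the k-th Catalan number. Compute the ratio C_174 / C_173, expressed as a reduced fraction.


Using C_k = (2k)! / (k! (k+1)!), the ratio C_{k+1}/C_k simplifies to
C_{k+1}/C_k = [(2k+2)! / ((k+1)! (k+2)!)] * [k! (k+1)! / (2k)!]
 = (2k+2)(2k+1) / ((k+1)(k+2)) = 2(2k+1) / (k+2).
For k = 173: 2(2*173 + 1) / (173 + 2) = 694/175 = 694/175.

694/175


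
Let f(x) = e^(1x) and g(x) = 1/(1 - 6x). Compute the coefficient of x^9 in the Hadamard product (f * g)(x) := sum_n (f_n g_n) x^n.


Expanding: f_k = 1^k/k! (from e^(1x)) and g_k = 6^k (from 1/(1 - 6x)). So the Hadamard coefficient (f * g)_k = 1^k 6^k / k! = (6)^k / k!.
For k = 9: 6^9/9! = 10077696/362880 = 972/35.

972/35


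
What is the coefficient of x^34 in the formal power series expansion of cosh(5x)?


The Maclaurin series is cosh(t) = sum_{m>=0} t^(2m) / (2m)!, so substituting t = 5x, only even powers of x are nonzero, with coefficient of x^(2m) equal to 5^(2m) / (2m)!.
For x^34 the coefficient is 5^34/34! = 582076609134674072265625/295232799039604140847618609643520000000 = 7450580596923828125/3778979827706933002849518203437056.

7450580596923828125/3778979827706933002849518203437056


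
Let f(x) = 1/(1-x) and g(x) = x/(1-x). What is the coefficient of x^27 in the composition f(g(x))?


First simplify the composition: f(g(x)) = 1/(1 - x/(1-x)) = (1-x)/((1-x) - x) = (1-x)/(1-2x).
Now extract the coefficient. Write (1-x)/(1-2x) = 1/(1-2x) - x/(1-2x).
The coefficient of x^n in 1/(1-2x) is 2^n, and in x/(1-2x) is 2^(n-1) (for n >= 1).
So the coefficient of x^27 is 2^27 - 2^26 = 134217728 - 67108864 = 67108864.

67108864


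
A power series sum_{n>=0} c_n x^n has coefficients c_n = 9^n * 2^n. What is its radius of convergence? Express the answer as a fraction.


By the root test (Cauchy-Hadamard), the radius is R = 1 / limsup_n |c_n|^(1/n).
Here |c_n|^(1/n) = (9^n * 2^n)^(1/n) = 9 * 2 = 18 for all n.
So R = 1/18 = 1/18.

1/18


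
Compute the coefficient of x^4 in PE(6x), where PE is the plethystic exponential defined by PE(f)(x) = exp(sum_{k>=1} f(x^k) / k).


With f(x) = 6x, the exponent is sum_{k>=1} 6 x^k / k = 6 * (-ln(1 - x)). Exponentiating:
PE(6x) = exp(-6 ln(1 - x)) = 1/(1 - x)^6.
By the negative binomial expansion, [x^n] 1/(1 - x)^6 = C(n + 5, 5).
For n = 4: C(9, 5) = 126.

126


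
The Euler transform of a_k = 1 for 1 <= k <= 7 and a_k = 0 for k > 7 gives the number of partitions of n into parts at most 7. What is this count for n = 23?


Partitions of 23 into parts at most 7:
Using generating function (1-x)^(-1)(1-x^2)^(-1)...(1-x^7)^(-1),
the coefficient of x^23 = 618

618


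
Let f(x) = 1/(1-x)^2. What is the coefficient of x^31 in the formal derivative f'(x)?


Differentiate: d/dx [ 1/(1-x)^r ] = r / (1-x)^(r+1).
Here r = 2, so f'(x) = 2 / (1-x)^3.
The expansion of 1/(1-x)^(r+1) has coefficient of x^n equal to C(n+r, r).
So the coefficient of x^31 in f'(x) is
2 * C(33, 2) = 2 * 528 = 1056

1056


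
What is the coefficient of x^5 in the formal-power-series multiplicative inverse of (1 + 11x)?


The inverse is 1/(1 + 11x). Apply the geometric identity 1/(1 - y) = sum_{k>=0} y^k with y = -11x:
1/(1 + 11x) = sum_{k>=0} (-11)^k x^k.
So the coefficient of x^5 is (-11)^5 = -161051.

-161051


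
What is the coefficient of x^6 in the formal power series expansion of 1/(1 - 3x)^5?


The general identity 1/(1 - c x)^r = sum_{k>=0} c^k C(k + r - 1, r - 1) x^k follows by substituting y = c x into 1/(1 - y)^r = sum_{k>=0} C(k + r - 1, r - 1) y^k.
For c = 3, r = 5, k = 6:
3^6 * C(10, 4) = 729 * 210 = 153090.

153090


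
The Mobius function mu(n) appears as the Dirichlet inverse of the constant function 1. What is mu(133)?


133 = 7 * 19 (all distinct primes).
mu(133) = (-1)^2 = 1

1


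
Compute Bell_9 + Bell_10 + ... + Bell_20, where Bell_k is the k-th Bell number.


Recall Bell_k counts set partitions of a k-set (with Bell_0 = 1 by convention).
Bell_9 through Bell_20: 21147, 115975, 678570, 4213597, 27644437, 190899322, 1382958545, 10480142147, 82864869804, 682076806159, 5832742205057, 51724158235372
Sum = 21147 + 115975 + 678570 + 4213597 + 27644437 + 190899322 + 1382958545 + 10480142147 + 82864869804 + 682076806159 + 5832742205057 + 51724158235372 = 58333928790132.

58333928790132


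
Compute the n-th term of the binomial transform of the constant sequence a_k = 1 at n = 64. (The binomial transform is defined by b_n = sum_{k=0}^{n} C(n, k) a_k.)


With a_k = 1 for all k, b_n = sum_{k=0}^{n} C(n, k) = 2^n by the binomial theorem.
For n = 64: 2^64 = 18446744073709551616.

18446744073709551616


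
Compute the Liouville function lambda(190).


The Liouville function is lambda(k) = (-1)^Omega(k), where Omega(k) counts the prime factors of k with multiplicity.
Factoring: 190 = 2 * 5 * 19, so Omega(190) = 3.
lambda(190) = (-1)^3 = -1.

-1


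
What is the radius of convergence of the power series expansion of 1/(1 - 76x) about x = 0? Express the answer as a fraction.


Expanding 1/(1 - 76x) = sum_{k>=0} 76^k x^k, the series converges when |76x| < 1, i.e., |x| < 1/76.
So the radius of convergence is 1/76 = 1/76.

1/76


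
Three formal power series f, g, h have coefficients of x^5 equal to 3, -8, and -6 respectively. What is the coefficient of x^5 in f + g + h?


Series addition is componentwise:
3 + -8 + -6
= -11

-11


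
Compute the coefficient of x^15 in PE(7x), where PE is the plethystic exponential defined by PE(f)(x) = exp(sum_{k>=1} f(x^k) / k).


With f(x) = 7x, the exponent is sum_{k>=1} 7 x^k / k = 7 * (-ln(1 - x)). Exponentiating:
PE(7x) = exp(-7 ln(1 - x)) = 1/(1 - x)^7.
By the negative binomial expansion, [x^n] 1/(1 - x)^7 = C(n + 6, 6).
For n = 15: C(21, 6) = 54264.

54264


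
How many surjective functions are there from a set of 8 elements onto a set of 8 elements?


By inclusion-exclusion on which target elements are missed, the number of surjections from an n-set onto a k-set is
surj(n, k) = sum_{j=0}^{k} (-1)^j C(k, j) (k - j)^n.
Equivalently surj(n, k) = k! * S(n, k), where S(n, k) is the Stirling number of the second kind.
For n = 8, k = 8:
S(8, 8) = 1, so
surj = 8! * 1 = 40320 * 1 = 40320.

40320


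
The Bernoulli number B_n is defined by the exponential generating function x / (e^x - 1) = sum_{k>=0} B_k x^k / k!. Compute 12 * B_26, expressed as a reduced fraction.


Bernoulli numbers can also be computed recursively via B_0 = 1 and sum_{j=0}^{m} C(m+1, j) B_j = 0 for m >= 1. Odd-index Bernoulli numbers vanish for k >= 3.
Computing B_26 = 8553103/6, so 12 * B_26 = 12 * 8553103/6 = 17106206.

17106206


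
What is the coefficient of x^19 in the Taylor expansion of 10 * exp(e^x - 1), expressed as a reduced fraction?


exp(e^x - 1) = sum_{k>=0} Bell_k x^k / k!, where Bell_k is the k-th Bell number.
So the coefficient of x^19 is 10 * Bell_19 / 19!.
Computing: Bell_19 = 5832742205057 and 19! = 121645100408832000, giving
10 * 5832742205057/121645100408832000 = 5832742205057/12164510040883200.

5832742205057/12164510040883200


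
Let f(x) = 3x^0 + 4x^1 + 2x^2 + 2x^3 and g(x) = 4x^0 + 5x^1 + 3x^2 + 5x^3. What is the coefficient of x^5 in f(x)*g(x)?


Cauchy product at x^5:
2*5 + 2*3
= 16

16


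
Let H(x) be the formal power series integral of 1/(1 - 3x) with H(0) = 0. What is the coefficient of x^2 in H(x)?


1/(1 - 3x) = sum_{k>=0} 3^k x^k. Integrating termwise with H(0) = 0:
H(x) = sum_{k>=0} 3^k x^(k+1) / (k+1) = sum_{m>=1} 3^(m-1) x^m / m.
For m = 2: 3^1/2 = 3/2 = 3/2.

3/2


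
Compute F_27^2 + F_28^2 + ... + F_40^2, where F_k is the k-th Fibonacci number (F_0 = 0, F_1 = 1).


There is a standard identity sum_{k=0}^{N} F_k^2 = F_N * F_{N+1} (proved inductively from the telescoping relation F_k^2 = F_k F_{k+1} - F_{k-1} F_k). Then
sum_{k=27}^{40} F_k^2 = F_40 F_41 - F_26 F_27.
Computing: F_40 = 102334155, F_41 = 165580141, F_26 = 121393, F_27 = 196418.
Sum = 102334155 * 165580141 - 121393 * 196418 = 16944479970245581.

16944479970245581


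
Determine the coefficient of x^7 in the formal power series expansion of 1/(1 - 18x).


The geometric series identity gives 1/(1 - c x) = sum_{k>=0} c^k x^k, so the coefficient of x^k is c^k.
Here c = 18 and k = 7.
Computing: 18^7 = 612220032

612220032


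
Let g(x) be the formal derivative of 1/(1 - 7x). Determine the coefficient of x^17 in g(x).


Differentiate termwise: d/dx sum_{k>=0} 7^k x^k = sum_{k>=1} k 7^k x^(k-1) = sum_{j>=0} (j+1) 7^(j+1) x^j.
Equivalently, d/dx [1/(1 - 7x)] = 7/(1 - 7x)^2.
For j = 17: 18 * 7^18 = 18 * 1628413597910449 = 29311444762388082.

29311444762388082


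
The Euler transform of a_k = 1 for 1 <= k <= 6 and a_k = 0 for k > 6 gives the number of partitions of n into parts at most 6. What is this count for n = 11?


Partitions of 11 into parts at most 6:
Using generating function (1-x)^(-1)(1-x^2)^(-1)...(1-x^6)^(-1),
the coefficient of x^11 = 44

44


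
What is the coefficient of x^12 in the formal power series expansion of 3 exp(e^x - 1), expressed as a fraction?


exp(e^x - 1) is the exponential generating function for the Bell numbers Bell_k: exp(e^x - 1) = sum_{k>=0} Bell_k x^k / k!.
So the coefficient of x^12 in 3 exp(e^x - 1) is 3 Bell_12 / 12!.
Computing: Bell_12 = 4213597 and 12! = 479001600, giving
3 * 4213597/479001600 = 4213597/159667200.

4213597/159667200


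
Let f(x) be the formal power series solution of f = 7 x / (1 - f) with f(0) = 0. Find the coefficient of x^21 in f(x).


Apply Lagrange inversion: f = 7 x * phi(f) with phi(t) = 1/(1 - t), so
[x^n] f = 7^n * (1/n) [t^(n-1)] phi(t)^n = 7^n * (1/n) [t^(n-1)] (1 - t)^(-n) = 7^n * (1/n) C(2n - 2, n - 1) = 7^n * C_{n-1}.
For n = 21: C_20 = C(40, 20) / 21 = 137846528820/21 = 6564120420.
With the 7^21 = 558545864083284007 factor, the coefficient is 558545864083284007 * 6564120420 = 3666362311935629131008122940.

3666362311935629131008122940


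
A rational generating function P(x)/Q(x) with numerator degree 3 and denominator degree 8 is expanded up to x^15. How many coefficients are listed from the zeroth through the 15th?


Expanding up to x^15 gives the coefficients for x^0, x^1, ..., x^15.
That is 15 + 1 = 16 coefficients in total.

16


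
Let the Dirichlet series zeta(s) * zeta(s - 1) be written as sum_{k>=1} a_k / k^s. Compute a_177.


Convolution gives a_k = sum_{d | k} d * 1 = sum_{d | k} d = sigma(k), the sum of positive divisors of k.
For k = 177, the divisors are 1, 3, 59, 177, so
sigma(177) = 1 + 3 + 59 + 177 = 240.

240


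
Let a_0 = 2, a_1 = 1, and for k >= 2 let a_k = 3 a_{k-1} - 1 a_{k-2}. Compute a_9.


Iterating the recurrence forward:
a_0 = 2
a_1 = 1
a_2 = 3*1 - 1*2 = 1
a_3 = 3*1 - 1*1 = 2
a_4 = 3*2 - 1*1 = 5
a_5 = 3*5 - 1*2 = 13
a_6 = 3*13 - 1*5 = 34
a_7 = 3*34 - 1*13 = 89
a_8 = 3*89 - 1*34 = 233
a_9 = 3*233 - 1*89 = 610
So a_9 = 610.

610


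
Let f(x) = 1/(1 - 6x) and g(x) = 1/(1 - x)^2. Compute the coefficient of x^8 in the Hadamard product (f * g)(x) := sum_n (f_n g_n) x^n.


f has coefficients f_k = 6^k. For g = 1/(1 - x)^2 the coefficient is g_k = C(k + 1, 1) = k + 1. The Hadamard coefficient is (f * g)_k = 6^k * (k + 1).
For k = 8: 6^8 * 9 = 1679616 * 9 = 15116544.

15116544


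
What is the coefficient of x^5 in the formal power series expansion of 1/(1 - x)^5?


The expansion 1/(1 - x)^r = sum_{k>=0} C(k + r - 1, r - 1) x^k follows from the multiset / negative-binomial theorem (or from repeated differentiation of the geometric series).
For r = 5 and k = 5:
C(9, 4) = 362880 / (24 * 120) = 126.

126


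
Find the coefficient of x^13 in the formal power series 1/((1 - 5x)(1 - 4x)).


By partial fractions or Cauchy convolution:
The coefficient equals sum_{k=0}^{13} 5^k * 4^(13-k).
= 5835080169

5835080169


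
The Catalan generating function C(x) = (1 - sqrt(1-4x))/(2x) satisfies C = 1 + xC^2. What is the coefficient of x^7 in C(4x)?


Substituting x -> 4x scales the n-th coefficient by 4^n, so [x^7] C(4x) = 4^7 * C_7.
C_7 = C(2*7, 7)/(8) = 3432/8 = 429.
So 4^7 * 429 = 16384 * 429 = 7028736.

7028736


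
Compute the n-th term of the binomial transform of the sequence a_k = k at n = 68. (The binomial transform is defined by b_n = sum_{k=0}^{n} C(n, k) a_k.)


With a_k = k, b_n = sum_{k=0}^{n} C(n, k) k. Using k * C(n, k) = n * C(n-1, k-1) gives b_n = n * sum_{k>=1} C(n-1, k-1) = n * 2^(n-1).
For n = 68: 68 * 2^67 = 68 * 147573952589676412928 = 10035028776097996079104.

10035028776097996079104


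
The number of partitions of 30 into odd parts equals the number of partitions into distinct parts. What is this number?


Computing partitions of 30 into odd parts (1, 3, 5, ...):
Using the generating function prod_{k>=0} 1/(1-x^(2k+1)),
the count is 296

296


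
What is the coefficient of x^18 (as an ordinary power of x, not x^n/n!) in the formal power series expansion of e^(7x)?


The exponential series is e^y = sum_{k>=0} y^k / k!. Substituting y = 7x gives
e^(7x) = sum_{k>=0} 7^k x^k / k!.
So the coefficient of x^n is a^n/n! with a = 7, n = 18:
7^18 / 18! = 1628413597910449/6402373705728000 = 33232930569601/130660687872000

33232930569601/130660687872000


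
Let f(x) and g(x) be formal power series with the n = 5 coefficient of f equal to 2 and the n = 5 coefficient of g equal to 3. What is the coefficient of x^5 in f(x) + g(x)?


Addition of formal power series is termwise.
The coefficient of x^5 in f + g = 2 + 3
= 5

5


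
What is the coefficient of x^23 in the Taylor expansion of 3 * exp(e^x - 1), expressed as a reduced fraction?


exp(e^x - 1) = sum_{k>=0} Bell_k x^k / k!, where Bell_k is the k-th Bell number.
So the coefficient of x^23 is 3 * Bell_23 / 23!.
Computing: Bell_23 = 44152005855084346 and 23! = 25852016738884976640000, giving
3 * 44152005855084346/25852016738884976640000 = 22076002927542173/4308669456480829440000.

22076002927542173/4308669456480829440000


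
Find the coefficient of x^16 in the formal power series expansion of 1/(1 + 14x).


Write 1/(1 + c x) = 1/(1 - (-c) x) and apply the geometric-series identity
1/(1 - y) = sum_{k>=0} y^k to get 1/(1 + c x) = sum_{k>=0} (-c)^k x^k.
So the coefficient of x^k is (-c)^k = (-1)^k * c^k.
Here c = 14 and k = 16:
(-14)^16 = 1 * 2177953337809371136 = 2177953337809371136

2177953337809371136


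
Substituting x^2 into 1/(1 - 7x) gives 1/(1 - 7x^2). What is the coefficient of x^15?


Since 1/(1 - 7x^2) only has even powers of x,
the coefficient of x^15 (odd) is 0.

0


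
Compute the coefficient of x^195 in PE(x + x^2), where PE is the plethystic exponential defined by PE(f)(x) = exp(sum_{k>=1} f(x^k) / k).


With f(x) = x + x^2, the exponent is sum_{k>=1} (x^k + x^(2k)) / k = -ln(1 - x) - ln(1 - x^2). Exponentiating:
PE(x + x^2) = 1 / ((1 - x)(1 - x^2)).
This is the generating function for partitions of n into parts of size 1 or 2. The number of 2's can be any j in 0..97, and the rest are 1's, so
[x^195] = floor(195/2) + 1 = 98.

98


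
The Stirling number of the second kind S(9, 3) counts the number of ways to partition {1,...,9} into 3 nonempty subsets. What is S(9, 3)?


Using the explicit formula S(n,k) = (1/k!) sum_{j=0}^{k} (-1)^(k-j) C(k,j) j^n:
S(9, 3) = 3025
Equivalently, S(n,k) is n! times the coefficient of x^n in the EGF (e^x - 1)^k / k!.

3025


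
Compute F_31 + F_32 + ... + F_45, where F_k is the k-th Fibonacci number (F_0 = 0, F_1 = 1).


Use the identity sum_{k=0}^{N} F_k = F_{N+2} - 1 (which follows from F_{k+2} - F_{k+1} = F_k). Then
sum_{k=31}^{45} F_k = (F_{47} - 1) - (F_{32} - 1) = F_{47} - F_{32}.
Computing: F_{47} = 2971215073, F_{32} = 2178309, so
Sum = 2971215073 - 2178309 = 2969036764.

2969036764


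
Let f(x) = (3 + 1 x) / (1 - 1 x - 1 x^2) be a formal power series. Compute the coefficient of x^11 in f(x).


Write f(x) = sum_{k>=0} a_k x^k. Multiplying both sides by 1 - 1 x - 1 x^2 gives
(1 - 1 x - 1 x^2) sum_{k>=0} a_k x^k = 3 + 1 x.
Matching coefficients:
 x^0: a_0 = 3
 x^1: a_1 - 1 a_0 = 1  =>  a_1 = 1*3 + 1 = 4
 x^k (k >= 2): a_k = 1 a_{k-1} + 1 a_{k-2}.
Iterating: a_2 = 7, a_3 = 11, a_4 = 18, a_5 = 29, a_6 = 47, a_7 = 76, a_8 = 123, a_9 = 199, a_10 = 322, a_11 = 521.
So the coefficient of x^11 is 521.

521


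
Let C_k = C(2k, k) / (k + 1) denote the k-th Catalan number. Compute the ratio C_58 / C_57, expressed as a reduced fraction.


Using C_k = (2k)! / (k! (k+1)!), the ratio C_{k+1}/C_k simplifies to
C_{k+1}/C_k = [(2k+2)! / ((k+1)! (k+2)!)] * [k! (k+1)! / (2k)!]
 = (2k+2)(2k+1) / ((k+1)(k+2)) = 2(2k+1) / (k+2).
For k = 57: 2(2*57 + 1) / (57 + 2) = 230/59 = 230/59.

230/59


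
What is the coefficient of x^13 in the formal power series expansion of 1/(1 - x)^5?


The expansion 1/(1 - x)^r = sum_{k>=0} C(k + r - 1, r - 1) x^k follows from the multiset / negative-binomial theorem (or from repeated differentiation of the geometric series).
For r = 5 and k = 13:
C(17, 4) = 355687428096000 / (24 * 6227020800) = 2380.

2380


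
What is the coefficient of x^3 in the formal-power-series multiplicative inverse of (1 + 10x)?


The inverse is 1/(1 + 10x). Apply the geometric identity 1/(1 - y) = sum_{k>=0} y^k with y = -10x:
1/(1 + 10x) = sum_{k>=0} (-10)^k x^k.
So the coefficient of x^3 is (-10)^3 = -1000.

-1000


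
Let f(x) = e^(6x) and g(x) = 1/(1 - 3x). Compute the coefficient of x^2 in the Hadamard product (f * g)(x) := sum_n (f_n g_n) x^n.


Expanding: f_k = 6^k/k! (from e^(6x)) and g_k = 3^k (from 1/(1 - 3x)). So the Hadamard coefficient (f * g)_k = 6^k 3^k / k! = (18)^k / k!.
For k = 2: 18^2/2! = 324/2 = 162.

162


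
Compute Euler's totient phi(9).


phi(n) counts integers in [1, n] coprime to n. Using the multiplicative formula phi(n) = n * prod_{p | n} (1 - 1/p):
9 = 3^2, so
phi(9) = 9 * (1 - 1/3) = 6.

6


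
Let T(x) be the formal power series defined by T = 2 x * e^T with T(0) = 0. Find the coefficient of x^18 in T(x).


Apply the Lagrange inversion formula: if T = 2 x * phi(T) with phi(t) = e^t, then
[x^n] T = 2^n * (1/n) [t^(n-1)] phi(t)^n = 2^n * (1/n) [t^(n-1)] e^(n t) = 2^n * (1/n) * n^(n-1) / (n-1)! = 2^n * n^(n-1) / n!.
When c = 1 this is the Cayley count of rooted labeled trees on n vertices, divided by n!.
For n = 18: 2^18 * 18^17 / 18! = 262144 * 2185911559738696531968/6402373705728000 = 1332669751402954752/14889875.

1332669751402954752/14889875


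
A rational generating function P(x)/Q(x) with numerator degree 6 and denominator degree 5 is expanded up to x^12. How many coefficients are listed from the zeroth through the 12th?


Expanding up to x^12 gives the coefficients for x^0, x^1, ..., x^12.
That is 12 + 1 = 13 coefficients in total.

13


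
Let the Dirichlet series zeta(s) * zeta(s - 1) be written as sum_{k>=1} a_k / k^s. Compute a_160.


Convolution gives a_k = sum_{d | k} d * 1 = sum_{d | k} d = sigma(k), the sum of positive divisors of k.
For k = 160, the divisors are 1, 2, 4, 5, 8, 10, 16, 20, 32, 40, 80, 160, so
sigma(160) = 1 + 2 + 4 + 5 + 8 + 10 + 16 + 20 + 32 + 40 + 80 + 160 = 378.

378


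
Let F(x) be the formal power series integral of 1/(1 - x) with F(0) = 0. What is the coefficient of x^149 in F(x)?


1/(1 - x) = sum_{k>=0} x^k. Integrating termwise and using F(0) = 0 gives
F(x) = sum_{k>=0} x^(k+1) / (k+1) = sum_{m>=1} x^m / m = -ln(1 - x).
So the coefficient of x^149 is 1/149 = 1/149.

1/149


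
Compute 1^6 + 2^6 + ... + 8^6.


This power sum has a closed form given by Faulhaber's formula
sum_{k=1}^{m} k^p = (1 / (p + 1)) * sum_{j=0}^{p} C(p + 1, j) B_j m^(p + 1 - j),
but for small m direct computation is fastest:
1 + 64 + 729 + 4096 + 15625 + 46656 + 117649 + 262144 = 446964.

446964


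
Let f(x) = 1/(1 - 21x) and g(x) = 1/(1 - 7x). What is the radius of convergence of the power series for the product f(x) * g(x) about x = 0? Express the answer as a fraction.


The radius of 1/(1 - 21x) is 1/21 (nearest singularity at x = 1/21), and the radius of 1/(1 - 7x) is 1/7.
The product f(x)*g(x) = 1/((1 - 21x)(1 - 7x)) has singularities at both 1/21 and 1/7, so its radius of convergence is the distance to the nearest one:
min(1/21, 1/7) = 1/21.

1/21


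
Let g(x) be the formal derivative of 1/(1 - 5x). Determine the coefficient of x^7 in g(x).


Differentiate termwise: d/dx sum_{k>=0} 5^k x^k = sum_{k>=1} k 5^k x^(k-1) = sum_{j>=0} (j+1) 5^(j+1) x^j.
Equivalently, d/dx [1/(1 - 5x)] = 5/(1 - 5x)^2.
For j = 7: 8 * 5^8 = 8 * 390625 = 3125000.

3125000


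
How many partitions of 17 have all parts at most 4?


Using the generating function (1-x)^(-1)(1-x^2)^(-1)...(1-x^4)^(-1),
the coefficient of x^17 counts these restricted partitions.
Result = 72

72


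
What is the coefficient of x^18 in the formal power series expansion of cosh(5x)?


The Maclaurin series is cosh(t) = sum_{m>=0} t^(2m) / (2m)!, so substituting t = 5x, only even powers of x are nonzero, with coefficient of x^(2m) equal to 5^(2m) / (2m)!.
For x^18 the coefficient is 5^18/18! = 3814697265625/6402373705728000 = 30517578125/51218989645824.

30517578125/51218989645824


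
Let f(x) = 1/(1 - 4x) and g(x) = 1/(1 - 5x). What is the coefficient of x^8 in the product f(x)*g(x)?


The coefficient of x^n in f*g is the Cauchy product: sum_{k=0}^{n} a^k * b^(n-k).
With a=4, b=5, n=8:
sum_{k=0}^{8} 4^k * 5^(8-k)
= 1690981

1690981


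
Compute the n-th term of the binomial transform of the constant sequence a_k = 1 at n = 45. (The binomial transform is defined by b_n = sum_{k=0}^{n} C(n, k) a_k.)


With a_k = 1 for all k, b_n = sum_{k=0}^{n} C(n, k) = 2^n by the binomial theorem.
For n = 45: 2^45 = 35184372088832.

35184372088832


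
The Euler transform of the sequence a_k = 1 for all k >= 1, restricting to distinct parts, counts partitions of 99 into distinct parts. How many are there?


Partitions of 99 into distinct parts can be computed via generating function.
Product (1+x)(1+x^2)(1+x^3)...
The coefficient of x^99 = 409174

409174


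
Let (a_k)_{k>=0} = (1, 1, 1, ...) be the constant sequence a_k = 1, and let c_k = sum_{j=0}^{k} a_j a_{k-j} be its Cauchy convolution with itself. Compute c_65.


Since a_j = 1 for all j >= 0, the convolution sum becomes
c_k = sum_{j=0}^{k} 1 * 1 = 1 * (k + 1).
Equivalently, the generating function of (a_k) is 1/(1 - x) and its square is 1/(1 - x)^2 = sum_{k>=0} 1(k + 1) x^k.
For k = 65: 1 * 66 = 66.

66


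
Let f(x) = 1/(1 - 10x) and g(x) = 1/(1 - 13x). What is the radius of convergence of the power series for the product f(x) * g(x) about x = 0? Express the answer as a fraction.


The radius of 1/(1 - 10x) is 1/10 (nearest singularity at x = 1/10), and the radius of 1/(1 - 13x) is 1/13.
The product f(x)*g(x) = 1/((1 - 10x)(1 - 13x)) has singularities at both 1/10 and 1/13, so its radius of convergence is the distance to the nearest one:
min(1/10, 1/13) = 1/13.

1/13


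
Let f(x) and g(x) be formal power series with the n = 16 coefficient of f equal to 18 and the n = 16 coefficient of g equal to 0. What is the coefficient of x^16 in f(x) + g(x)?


Addition of formal power series is termwise.
The coefficient of x^16 in f + g = 18 + 0
= 18

18


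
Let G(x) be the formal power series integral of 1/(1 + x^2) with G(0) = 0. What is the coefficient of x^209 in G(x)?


1/(1 + x^2) = sum_{j>=0} (-1)^j x^(2j). Integrating termwise with G(0) = 0:
G(x) = sum_{j>=0} (-1)^j x^(2j+1) / (2j+1) = arctan(x).
Only odd powers are nonzero. For x^209 write 209 = 2*104 + 1, giving
(-1)^104 / 209 = 1/209 = 1/209.

1/209


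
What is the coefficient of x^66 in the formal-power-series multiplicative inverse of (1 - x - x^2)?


Let the inverse be f(x) = sum_{k>=0} a_k x^k. From f(x) * (1 - x - x^2) = 1 and matching coefficients:
 x^0: a_0 = 1.
 x^1: a_1 - a_0 = 0, so a_1 = 1.
 x^k (k >= 2): a_k - a_{k-1} - a_{k-2} = 0, i.e. a_k = a_{k-1} + a_{k-2}.
This is the Fibonacci-type recurrence shifted so that a_0 = a_1 = 1.
Iterating: a_0=1, a_1=1, a_2=2, a_3=3, a_4=5, a_5=8, a_6=13, a_7=21, a_8=34, a_9=55, ...
a_66 = 44945570212853.

44945570212853


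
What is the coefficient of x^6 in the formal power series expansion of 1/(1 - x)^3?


The expansion 1/(1 - x)^r = sum_{k>=0} C(k + r - 1, r - 1) x^k follows from the multiset / negative-binomial theorem (or from repeated differentiation of the geometric series).
For r = 3 and k = 6:
C(8, 2) = 40320 / (2 * 720) = 28.

28


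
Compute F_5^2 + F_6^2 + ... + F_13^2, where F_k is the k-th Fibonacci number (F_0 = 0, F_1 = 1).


There is a standard identity sum_{k=0}^{N} F_k^2 = F_N * F_{N+1} (proved inductively from the telescoping relation F_k^2 = F_k F_{k+1} - F_{k-1} F_k). Then
sum_{k=5}^{13} F_k^2 = F_13 F_14 - F_4 F_5.
Computing: F_13 = 233, F_14 = 377, F_4 = 3, F_5 = 5.
Sum = 233 * 377 - 3 * 5 = 87826.

87826


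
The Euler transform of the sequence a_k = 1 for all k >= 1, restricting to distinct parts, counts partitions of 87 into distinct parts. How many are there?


Partitions of 87 into distinct parts can be computed via generating function.
Product (1+x)(1+x^2)(1+x^3)...
The coefficient of x^87 = 145578

145578


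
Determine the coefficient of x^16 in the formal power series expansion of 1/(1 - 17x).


The geometric series identity gives 1/(1 - c x) = sum_{k>=0} c^k x^k, so the coefficient of x^k is c^k.
Here c = 17 and k = 16.
Computing: 17^16 = 48661191875666868481

48661191875666868481


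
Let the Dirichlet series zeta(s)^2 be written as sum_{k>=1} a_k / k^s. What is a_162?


The Dirichlet convolution of the constant function 1 with itself gives (1 * 1)(k) = sum_{d | k} 1 = d(k), the number of positive divisors of k.
Since zeta(s) = sum_{k>=1} 1/k^s, we have zeta(s)^2 = sum_{k>=1} d(k)/k^s, so a_k = d(k).
For k = 162: the divisors are 1, 2, 3, 6, 9, 18, 27, 54, 81, 162.
Count = 10.

10


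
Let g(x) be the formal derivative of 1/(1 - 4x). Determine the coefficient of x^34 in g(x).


Differentiate termwise: d/dx sum_{k>=0} 4^k x^k = sum_{k>=1} k 4^k x^(k-1) = sum_{j>=0} (j+1) 4^(j+1) x^j.
Equivalently, d/dx [1/(1 - 4x)] = 4/(1 - 4x)^2.
For j = 34: 35 * 4^35 = 35 * 1180591620717411303424 = 41320706725109395619840.

41320706725109395619840


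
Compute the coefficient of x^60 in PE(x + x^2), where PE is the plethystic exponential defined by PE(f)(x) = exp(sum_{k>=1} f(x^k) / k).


With f(x) = x + x^2, the exponent is sum_{k>=1} (x^k + x^(2k)) / k = -ln(1 - x) - ln(1 - x^2). Exponentiating:
PE(x + x^2) = 1 / ((1 - x)(1 - x^2)).
This is the generating function for partitions of n into parts of size 1 or 2. The number of 2's can be any j in 0..30, and the rest are 1's, so
[x^60] = floor(60/2) + 1 = 31.

31


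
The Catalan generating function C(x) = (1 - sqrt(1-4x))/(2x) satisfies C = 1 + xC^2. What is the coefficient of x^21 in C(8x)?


Substituting x -> 8x scales the n-th coefficient by 8^n, so [x^21] C(8x) = 8^21 * C_21.
C_21 = C(2*21, 21)/(22) = 538257874440/22 = 24466267020.
So 8^21 * 24466267020 = 9223372036854775808 * 24466267020 = 225661483078490225880764252160.

225661483078490225880764252160


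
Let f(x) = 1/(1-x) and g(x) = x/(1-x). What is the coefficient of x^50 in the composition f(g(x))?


First simplify the composition: f(g(x)) = 1/(1 - x/(1-x)) = (1-x)/((1-x) - x) = (1-x)/(1-2x).
Now extract the coefficient. Write (1-x)/(1-2x) = 1/(1-2x) - x/(1-2x).
The coefficient of x^n in 1/(1-2x) is 2^n, and in x/(1-2x) is 2^(n-1) (for n >= 1).
So the coefficient of x^50 is 2^50 - 2^49 = 1125899906842624 - 562949953421312 = 562949953421312.

562949953421312


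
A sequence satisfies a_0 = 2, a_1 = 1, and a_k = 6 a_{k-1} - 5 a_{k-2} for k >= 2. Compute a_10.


The characteristic equation is t^2 - 6 t + 5 = 0, with roots r_1 = 5 and r_2 = 1 (so c_1 = r_1 + r_2, c_2 = -r_1 r_2 as required).
One can use the closed form a_n = A r_1^n + B r_2^n, but direct iteration is more reliable:
a_0 = 2, a_1 = 1, a_2 = -4, a_3 = -29, a_4 = -154, a_5 = -779, a_6 = -3904, a_7 = -19529, a_8 = -97654, a_9 = -488279, a_10 = -2441404.
So a_10 = -2441404.

-2441404


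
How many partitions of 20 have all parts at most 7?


Using the generating function (1-x)^(-1)(1-x^2)^(-1)...(1-x^7)^(-1),
the coefficient of x^20 counts these restricted partitions.
Result = 364

364


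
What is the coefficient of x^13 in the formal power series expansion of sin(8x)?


The Maclaurin series is sin(t) = sum_{k>=0} (-1)^k t^(2k+1) / (2k+1)!, so substituting t = 8x, only odd powers of x are nonzero, with coefficient of x^(2k+1) equal to (-1)^k 8^(2k+1) / (2k+1)!.
Write 13 = 2*6 + 1, giving the coefficient (-1)^6 * 8^13 / 13! = 549755813888/6227020800 = 536870912/6081075.

536870912/6081075


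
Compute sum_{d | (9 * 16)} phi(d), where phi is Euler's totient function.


First, 9 * 16 = 144. One classical identity is sum_{d | n} phi(d) = n (each k in [1, n] has a unique gcd with n, and among the k's with gcd(k, n) = n/d there are phi(d) of them). So the sum equals 144. We also verify directly:
Divisors of 144: 1, 2, 3, 4, 6, 8, 9, 12, 16, 18, 24, 36, 48, 72, 144.
phi values: 1, 1, 2, 2, 2, 4, 6, 4, 8, 6, 8, 12, 16, 24, 48.
Sum = 144.

144


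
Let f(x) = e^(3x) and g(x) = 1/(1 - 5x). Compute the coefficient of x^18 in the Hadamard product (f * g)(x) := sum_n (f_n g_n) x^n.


Expanding: f_k = 3^k/k! (from e^(3x)) and g_k = 5^k (from 1/(1 - 5x)). So the Hadamard coefficient (f * g)_k = 3^k 5^k / k! = (15)^k / k!.
For k = 18: 15^18/18! = 1477891880035400390625/6402373705728000 = 1802032470703125/7806582784.

1802032470703125/7806582784
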